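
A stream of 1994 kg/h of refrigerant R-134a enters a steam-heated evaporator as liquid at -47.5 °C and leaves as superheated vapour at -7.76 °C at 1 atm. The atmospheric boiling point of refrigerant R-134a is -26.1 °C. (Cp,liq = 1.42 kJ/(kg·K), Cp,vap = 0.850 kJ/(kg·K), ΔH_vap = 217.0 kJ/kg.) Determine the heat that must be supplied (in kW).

Q = 146 kW

liquid -47.5→-26.1 °C: 30.388 kJ/kg
vaporisation at -26.1 °C: 217 kJ/kg
vapour -26.1→-7.76 °C: 15.589 kJ/kg
Δh = 30.388 + 217 + 15.589 = 262.98 kJ/kg
Q = ṁ·Δh = 1994 kg/h × 262.98 kJ/kg = 524380 kJ/h
|Q| = 145.66 kW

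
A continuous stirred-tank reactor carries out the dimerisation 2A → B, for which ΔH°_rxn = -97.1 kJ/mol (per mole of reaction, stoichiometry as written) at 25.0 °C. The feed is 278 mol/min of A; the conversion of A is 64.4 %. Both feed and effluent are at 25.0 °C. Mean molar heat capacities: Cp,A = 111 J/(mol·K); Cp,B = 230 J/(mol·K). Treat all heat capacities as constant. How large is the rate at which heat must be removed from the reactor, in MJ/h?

Extent of reaction ξ = 0.644 × 278 / 2 = 89.516 mol/min
Reaction term: ξ·ΔH°_rxn = 89.516 × -97.1 = -8692 kJ/min
Q = ΔH = -8692 kJ/min = -144.87 kW
Heat removed = 521.52 MJ/h

Q_out = 522 MJ/h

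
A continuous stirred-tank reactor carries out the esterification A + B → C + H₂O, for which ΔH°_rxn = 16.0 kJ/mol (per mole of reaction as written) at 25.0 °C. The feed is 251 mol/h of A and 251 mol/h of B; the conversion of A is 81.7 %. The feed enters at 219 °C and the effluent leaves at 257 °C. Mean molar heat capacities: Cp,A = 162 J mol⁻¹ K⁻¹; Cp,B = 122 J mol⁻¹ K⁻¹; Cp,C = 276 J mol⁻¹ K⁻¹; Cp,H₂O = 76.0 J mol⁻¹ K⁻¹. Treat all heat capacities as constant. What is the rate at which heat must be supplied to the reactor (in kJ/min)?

Q_in = 154 kJ/min

Extent of reaction ξ = 0.817 × 251 = 205.07 mol/h
Reaction term: ξ·ΔH°_rxn = 205.07 × 16.0 = 3281.1 kJ/h
Sensible, feed 219→25 °C: -13829 kJ/h
Outlet flows (mol/h): A 45.933, B 45.933, C 205.07, H₂O 205.07
Sensible, products 25→257 °C: 19773 kJ/h
Q = ΔH = 9225 kJ/h = 2.5625 kW
Heat supplied = 153.75 kJ/min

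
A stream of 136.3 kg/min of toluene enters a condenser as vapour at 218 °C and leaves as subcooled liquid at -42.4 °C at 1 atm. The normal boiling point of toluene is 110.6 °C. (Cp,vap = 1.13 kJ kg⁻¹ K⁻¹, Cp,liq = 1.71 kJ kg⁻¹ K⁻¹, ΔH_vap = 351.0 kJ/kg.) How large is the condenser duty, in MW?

vapour 218→110.6 °C: -121.36 kJ/kg
condensation at 110.6 °C: -351 kJ/kg
liquid 110.6→-42.4 °C: -261.63 kJ/kg
Δh = -121.36 + -351 + -261.63 = -733.99 kJ/kg
Q = ṁ·Δh = 136.3 kg/min × -733.99 kJ/kg = -100040 kJ/min
|Q| = 1667.4 kW = 1.6674 MW

Q_c = 1.67 MW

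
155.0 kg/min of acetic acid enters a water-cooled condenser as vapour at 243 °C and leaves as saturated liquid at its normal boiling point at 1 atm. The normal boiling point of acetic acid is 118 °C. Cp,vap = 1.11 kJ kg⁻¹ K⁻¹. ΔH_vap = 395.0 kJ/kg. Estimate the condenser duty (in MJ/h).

vapour 243→118 °C: -138.75 kJ/kg
condensation at 118 °C: -395 kJ/kg
Δh = -138.75 + -395 = -533.75 kJ/kg
Q = ṁ·Δh = 155.0 kg/min × -533.75 kJ/kg = -82731 kJ/min
|Q| = 1378.9 kW = 4963.9 MJ/h

Q_c = 4960 MJ/h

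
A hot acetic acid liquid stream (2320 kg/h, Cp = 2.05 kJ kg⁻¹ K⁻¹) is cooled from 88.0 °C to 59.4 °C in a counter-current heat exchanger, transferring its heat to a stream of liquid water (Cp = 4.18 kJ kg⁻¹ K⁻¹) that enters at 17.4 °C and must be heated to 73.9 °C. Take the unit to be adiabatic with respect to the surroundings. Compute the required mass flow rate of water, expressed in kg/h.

Heat released by hot stream: Q = 2320 × 2.05 × (88.0 − 59.4) = 136020 kJ/h
Energy balance on cold side (adiabatic exchanger): Q = ṁ_c·Cp_c·(T_c,out − T_c,in)
ṁ_c = 136020 / [4.18 × (73.9 − 17.4)] = 575.95 kg/h

ṁ_c = 576 kg/h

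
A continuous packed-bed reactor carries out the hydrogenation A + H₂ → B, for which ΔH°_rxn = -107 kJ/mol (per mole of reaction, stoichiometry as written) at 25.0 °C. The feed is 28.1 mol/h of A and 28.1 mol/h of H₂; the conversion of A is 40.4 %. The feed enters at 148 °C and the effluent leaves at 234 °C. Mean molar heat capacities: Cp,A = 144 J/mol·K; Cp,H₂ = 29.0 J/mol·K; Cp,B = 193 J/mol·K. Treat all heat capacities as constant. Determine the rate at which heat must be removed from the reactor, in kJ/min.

Q_out = 12.5 kJ/min

Extent of reaction ξ = 0.404 × 28.1 = 11.352 mol/h
Reaction term: ξ·ΔH°_rxn = 11.352 × -107 = -1214.7 kJ/h
Sensible, feed 148→25 °C: -597.94 kJ/h
Outlet flows (mol/h): A 16.748, H₂ 16.748, B 11.352
Sensible, products 25→234 °C: 1063.5 kJ/h
Q = ΔH = -749.18 kJ/h = -0.20811 kW
Heat removed = 12.486 kJ/min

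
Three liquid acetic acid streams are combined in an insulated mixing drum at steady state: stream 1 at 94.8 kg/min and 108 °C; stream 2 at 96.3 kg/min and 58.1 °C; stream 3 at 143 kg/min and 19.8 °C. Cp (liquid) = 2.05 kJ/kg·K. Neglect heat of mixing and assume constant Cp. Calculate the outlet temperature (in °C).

Adiabatic, steady state ⇒ Σ ṁᵢCp,ᵢ(T_out − Tᵢ) = 0
Σ ṁᵢCp,ᵢTᵢ = 94.8×2.05×108 + 96.3×2.05×58.1 + 143×2.05×19.8 = 38263
Σ ṁᵢCp,ᵢ = 94.8×2.05 + 96.3×2.05 + 143×2.05 = 684.9
T_out = 38263 / 684.9 = 55.866 °C

T_out = 55.9 °C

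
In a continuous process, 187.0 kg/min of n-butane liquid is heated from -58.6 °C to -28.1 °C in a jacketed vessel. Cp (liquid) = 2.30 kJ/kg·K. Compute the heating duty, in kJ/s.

Q = 219 kJ/s

Q = ṁ·Cp·ΔT = 187.0 × 2.30 × (-28.1 − -58.6) = 13118 kJ/min
Converting: 13118 / 60 s = 218.63 kW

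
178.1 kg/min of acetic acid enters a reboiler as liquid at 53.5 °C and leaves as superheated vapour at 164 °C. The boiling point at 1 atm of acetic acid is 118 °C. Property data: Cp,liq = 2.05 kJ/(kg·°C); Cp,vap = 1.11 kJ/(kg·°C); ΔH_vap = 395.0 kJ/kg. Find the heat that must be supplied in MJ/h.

Q = 6180 MJ/h

liquid 53.5→118 °C: 132.22 kJ/kg
vaporisation at 118 °C: 395 kJ/kg
vapour 118→164 °C: 51.06 kJ/kg
Δh = 132.22 + 395 + 51.06 = 578.28 kJ/kg
Q = ṁ·Δh = 178.1 kg/min × 578.28 kJ/kg = 102990 kJ/min
|Q| = 1716.5 kW = 6179.6 MJ/h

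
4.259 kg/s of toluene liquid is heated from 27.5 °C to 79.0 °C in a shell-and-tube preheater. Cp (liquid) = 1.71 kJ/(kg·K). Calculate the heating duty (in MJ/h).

Q = ṁ·Cp·ΔT = 4.259 × 1.71 × (79.0 − 27.5) = 375.07 kJ/s
Heating duty = 1350.2 MJ/h

Q = 1350 MJ/h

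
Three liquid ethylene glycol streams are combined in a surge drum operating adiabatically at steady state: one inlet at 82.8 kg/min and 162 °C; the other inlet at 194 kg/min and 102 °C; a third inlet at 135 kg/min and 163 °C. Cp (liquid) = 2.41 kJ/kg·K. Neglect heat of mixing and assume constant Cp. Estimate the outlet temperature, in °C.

T_out = 134 °C

Energy balance with Q = 0: Σ ṁᵢCp,ᵢ(T_out − Tᵢ) = 0
T_out = Σ ṁᵢCp,ᵢTᵢ / Σ ṁᵢCp,ᵢ
      = 133050 / 992.44 = 134.06 °C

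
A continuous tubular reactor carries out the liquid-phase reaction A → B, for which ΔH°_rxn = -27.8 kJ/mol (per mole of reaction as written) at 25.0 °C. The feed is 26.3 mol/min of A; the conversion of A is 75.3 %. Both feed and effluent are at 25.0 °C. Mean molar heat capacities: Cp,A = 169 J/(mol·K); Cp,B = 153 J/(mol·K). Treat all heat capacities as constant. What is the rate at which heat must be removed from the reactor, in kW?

Q_out = 9.18 kW

Extent of reaction ξ = 0.753 × 26.3 = 19.804 mol/min
Reaction term: ξ·ΔH°_rxn = 19.804 × -27.8 = -550.55 kJ/min
Q = ΔH = -550.55 kJ/min = -9.1758 kW
Heat removed = 9.1758 kW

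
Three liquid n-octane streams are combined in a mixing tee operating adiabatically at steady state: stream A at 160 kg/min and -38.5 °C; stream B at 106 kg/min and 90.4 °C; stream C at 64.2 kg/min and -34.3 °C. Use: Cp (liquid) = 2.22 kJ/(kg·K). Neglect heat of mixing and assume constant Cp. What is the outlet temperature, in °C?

Energy balance with Q = 0: Σ ṁᵢCp,ᵢ(T_out − Tᵢ) = 0
Σ ṁᵢCp,ᵢTᵢ = 160×2.22×-38.5 + 106×2.22×90.4 + 64.2×2.22×-34.3 = 2709.2
Σ ṁᵢCp,ᵢ = 160×2.22 + 106×2.22 + 64.2×2.22 = 733.04
T_out = 2709.2 / 733.04 = 3.6958 °C

T_out = 3.70 °C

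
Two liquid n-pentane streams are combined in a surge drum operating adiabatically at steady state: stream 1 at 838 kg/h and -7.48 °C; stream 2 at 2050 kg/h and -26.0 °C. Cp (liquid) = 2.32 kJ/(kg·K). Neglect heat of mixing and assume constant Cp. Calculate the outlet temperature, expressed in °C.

Adiabatic, steady state ⇒ Σ ṁᵢCp,ᵢ(T_out − Tᵢ) = 0
T_out = Σ ṁᵢCp,ᵢTᵢ / Σ ṁᵢCp,ᵢ
      = -138200 / 6700.2 = -20.626 °C

T_out = -20.6 °C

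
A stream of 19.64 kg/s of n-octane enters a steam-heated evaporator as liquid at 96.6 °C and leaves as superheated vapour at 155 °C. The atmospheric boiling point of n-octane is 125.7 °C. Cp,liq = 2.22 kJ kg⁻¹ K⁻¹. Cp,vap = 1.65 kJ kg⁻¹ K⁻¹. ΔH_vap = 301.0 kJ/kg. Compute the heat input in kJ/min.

Q = 488000 kJ/min

liquid 96.6→125.7 °C: 64.602 kJ/kg
vaporisation at 125.7 °C: 301 kJ/kg
vapour 125.7→155 °C: 48.345 kJ/kg
Δh = 64.602 + 301 + 48.345 = 413.95 kJ/kg
Q = ṁ·Δh = 19.64 kg/s × 413.95 kJ/kg = 8129.9 kJ/s
|Q| = 8129.9 kW = 487800 kJ/min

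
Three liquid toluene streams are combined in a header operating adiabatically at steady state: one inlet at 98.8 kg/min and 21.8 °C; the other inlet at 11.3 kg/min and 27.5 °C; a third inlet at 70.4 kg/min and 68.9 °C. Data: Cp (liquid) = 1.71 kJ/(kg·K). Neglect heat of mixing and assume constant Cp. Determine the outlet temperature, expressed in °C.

No heat crosses the boundary, so H_out = H_in.
Σ ṁᵢCp,ᵢTᵢ = 98.8×1.71×21.8 + 11.3×1.71×27.5 + 70.4×1.71×68.9 = 12509
Σ ṁᵢCp,ᵢ = 98.8×1.71 + 11.3×1.71 + 70.4×1.71 = 308.65
T_out = 12509 / 308.65 = 40.527 °C

T_out = 40.5 °C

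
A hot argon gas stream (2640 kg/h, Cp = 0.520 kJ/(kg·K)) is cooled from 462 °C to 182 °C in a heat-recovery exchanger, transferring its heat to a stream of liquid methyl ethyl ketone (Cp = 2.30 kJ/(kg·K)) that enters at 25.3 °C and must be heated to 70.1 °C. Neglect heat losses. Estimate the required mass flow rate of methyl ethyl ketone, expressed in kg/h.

Heat released by hot stream: Q = 2640 × 0.520 × (462 − 182) = 384380 kJ/h
Energy balance on cold side (adiabatic exchanger): Q = ṁ_c·Cp_c·(T_c,out − T_c,in)
ṁ_c = 384380 / [2.30 × (70.1 − 25.3)] = 3730.4 kg/h

ṁ_c = 3730 kg/h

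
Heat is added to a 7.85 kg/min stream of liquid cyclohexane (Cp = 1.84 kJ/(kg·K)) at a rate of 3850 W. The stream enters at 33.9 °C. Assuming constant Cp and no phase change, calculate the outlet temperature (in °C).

Q = 3850 W = 231 kJ/min
ΔT = Q/(ṁ·Cp) = 231/(7.85×1.84) = 15.993 K
T_out = 33.9 + 15.993 = 49.893 °C

T_out = 49.9 °C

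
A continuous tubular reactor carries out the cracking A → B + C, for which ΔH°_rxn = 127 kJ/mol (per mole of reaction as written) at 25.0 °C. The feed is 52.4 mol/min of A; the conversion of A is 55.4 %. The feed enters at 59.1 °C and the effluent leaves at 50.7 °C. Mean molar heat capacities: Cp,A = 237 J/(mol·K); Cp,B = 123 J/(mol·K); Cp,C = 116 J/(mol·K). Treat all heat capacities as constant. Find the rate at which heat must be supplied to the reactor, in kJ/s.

Extent of reaction ξ = 0.554 × 52.4 = 29.03 mol/min
Reaction term: ξ·ΔH°_rxn = 29.03 × 127 = 3686.8 kJ/min
Sensible, feed 59.1→25 °C: -423.48 kJ/min
Outlet flows (mol/min): A 23.37, B 29.03, C 29.03
Sensible, products 25→50.7 °C: 320.66 kJ/min
Q = ΔH = 3583.9 kJ/min = 59.732 kW
Heat supplied = 59.732 kJ/s

Q_in = 59.7 kJ/s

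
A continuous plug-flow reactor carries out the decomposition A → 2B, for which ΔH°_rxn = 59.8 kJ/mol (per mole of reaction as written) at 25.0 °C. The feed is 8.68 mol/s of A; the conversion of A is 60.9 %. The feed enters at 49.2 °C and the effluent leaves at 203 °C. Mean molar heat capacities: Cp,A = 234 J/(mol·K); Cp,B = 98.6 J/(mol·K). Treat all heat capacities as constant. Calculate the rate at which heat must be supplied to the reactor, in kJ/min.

Q_in = 35600 kJ/min

Extent of reaction ξ = 0.609 × 8.68 = 5.2861 mol/s
Reaction term: ξ·ΔH°_rxn = 5.2861 × 59.8 = 316.11 kJ/s
Sensible, feed 49.2→25 °C: -49.153 kJ/s
Outlet flows (mol/s): A 3.3939, B 10.572
Sensible, products 25→203 °C: 326.91 kJ/s
Q = ΔH = 593.87 kJ/s = 593.87 kW
Heat supplied = 35632 kJ/min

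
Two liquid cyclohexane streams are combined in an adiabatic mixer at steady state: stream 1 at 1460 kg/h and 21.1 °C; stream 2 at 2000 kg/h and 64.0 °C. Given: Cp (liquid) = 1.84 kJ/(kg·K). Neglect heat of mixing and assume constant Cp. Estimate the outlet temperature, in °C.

Adiabatic, steady state ⇒ Σ ṁᵢCp,ᵢ(T_out − Tᵢ) = 0
Σ ṁᵢCp,ᵢTᵢ = 1460×1.84×21.1 + 2000×1.84×64.0 = 292200
Σ ṁᵢCp,ᵢ = 1460×1.84 + 2000×1.84 = 6366.4
T_out = 292200 / 6366.4 = 45.898 °C

T_out = 45.9 °C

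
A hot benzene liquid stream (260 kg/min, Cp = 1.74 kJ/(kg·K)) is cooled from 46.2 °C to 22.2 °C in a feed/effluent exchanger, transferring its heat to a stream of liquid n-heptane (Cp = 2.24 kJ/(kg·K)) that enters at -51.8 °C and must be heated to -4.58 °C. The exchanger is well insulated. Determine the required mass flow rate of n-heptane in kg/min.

Heat released by hot stream: Q = 260 × 1.74 × (46.2 − 22.2) = 10858 kJ/min
Energy balance on cold side (adiabatic exchanger): Q = ṁ_c·Cp_c·(T_c,out − T_c,in)
ṁ_c = 10858 / [2.24 × (-4.58 − -51.8)] = 102.65 kg/min

ṁ_c = 103 kg/min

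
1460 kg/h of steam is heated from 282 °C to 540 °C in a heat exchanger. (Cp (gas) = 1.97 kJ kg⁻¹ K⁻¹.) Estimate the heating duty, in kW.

Q = ṁ·Cp·ΔT = 1460 × 1.97 × (540 − 282) = 742060 kJ/h
Converting: 742060 / 3600 s = 206.13 kW

Q = 206 kW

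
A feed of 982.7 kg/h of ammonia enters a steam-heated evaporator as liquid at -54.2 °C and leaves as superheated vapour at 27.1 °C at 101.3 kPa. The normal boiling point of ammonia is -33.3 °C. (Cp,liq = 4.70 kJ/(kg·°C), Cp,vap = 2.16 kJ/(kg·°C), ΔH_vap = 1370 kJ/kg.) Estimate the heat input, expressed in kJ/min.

Q = 26200 kJ/min

liquid -54.2→-33.3 °C: 98.23 kJ/kg
vaporisation at -33.3 °C: 1370 kJ/kg
vapour -33.3→27.1 °C: 130.46 kJ/kg
Δh = 98.23 + 1370 + 130.46 = 1598.7 kJ/kg
Q = ṁ·Δh = 982.7 kg/h × 1598.7 kJ/kg = 1.571e+06 kJ/h
|Q| = 436.4 kW = 26184 kJ/min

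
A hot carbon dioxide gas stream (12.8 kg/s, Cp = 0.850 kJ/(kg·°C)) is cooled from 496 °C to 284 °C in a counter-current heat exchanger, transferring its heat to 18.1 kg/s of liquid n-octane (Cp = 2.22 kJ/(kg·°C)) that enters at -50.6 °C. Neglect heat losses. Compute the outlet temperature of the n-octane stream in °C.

Heat released by hot stream: Q = 12.8 × 0.850 × (496 − 284) = 2306.6 kJ/s
Energy balance on cold side (adiabatic exchanger): Q = ṁ_c·Cp_c·(T_c,out − T_c,in)
T_c,out = -50.6 + 2306.6/(18.1 × 2.22) = 6.8028 °C

T_c,out = 6.80 °C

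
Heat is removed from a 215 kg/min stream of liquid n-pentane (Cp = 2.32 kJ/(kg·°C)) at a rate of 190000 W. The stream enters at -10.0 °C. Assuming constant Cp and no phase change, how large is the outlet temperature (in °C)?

Q = 190000 W = 11400 kJ/min
ΔT = Q/(ṁ·Cp) = 11400/(215×2.32) = 22.855 K
T_out = -10.0 − 22.855 = -32.855 °C

T_out = -32.9 °C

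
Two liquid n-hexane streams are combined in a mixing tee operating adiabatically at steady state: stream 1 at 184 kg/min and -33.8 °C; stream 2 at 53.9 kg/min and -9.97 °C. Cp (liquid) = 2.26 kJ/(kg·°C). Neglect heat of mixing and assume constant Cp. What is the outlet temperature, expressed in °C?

Energy balance with Q = 0: Σ ṁᵢCp,ᵢ(T_out − Tᵢ) = 0
T_out = Σ ṁᵢCp,ᵢTᵢ / Σ ṁᵢCp,ᵢ
      = -15270 / 537.65 = -28.401 °C

T_out = -28.4 °C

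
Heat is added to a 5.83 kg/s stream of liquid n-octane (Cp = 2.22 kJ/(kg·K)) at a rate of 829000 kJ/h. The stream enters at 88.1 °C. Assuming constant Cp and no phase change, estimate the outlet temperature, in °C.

Q = 829000 kJ/h = 230.28 kJ/s
ΔT = Q/(ṁ·Cp) = 230.28/(5.83×2.22) = 17.792 K
T_out = 88.1 + 17.792 = 105.89 °C

T_out = 106 °C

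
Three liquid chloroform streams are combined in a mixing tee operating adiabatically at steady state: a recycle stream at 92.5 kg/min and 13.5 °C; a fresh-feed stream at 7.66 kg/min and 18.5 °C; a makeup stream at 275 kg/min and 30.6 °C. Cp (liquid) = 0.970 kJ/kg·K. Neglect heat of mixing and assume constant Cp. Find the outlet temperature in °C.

No heat crosses the boundary, so H_out = H_in.
T_out = Σ ṁᵢCp,ᵢTᵢ / Σ ṁᵢCp,ᵢ
      = 9511.3 / 363.91 = 26.137 °C

T_out = 26.1 °C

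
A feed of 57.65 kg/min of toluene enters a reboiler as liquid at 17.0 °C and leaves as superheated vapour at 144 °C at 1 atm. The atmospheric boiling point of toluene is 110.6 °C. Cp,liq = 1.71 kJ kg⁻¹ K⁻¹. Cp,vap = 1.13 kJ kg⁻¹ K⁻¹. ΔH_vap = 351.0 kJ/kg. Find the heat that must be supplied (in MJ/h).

Q = 1900 MJ/h

liquid 17.0→110.6 °C: 160.06 kJ/kg
vaporisation at 110.6 °C: 351 kJ/kg
vapour 110.6→144 °C: 37.742 kJ/kg
Δh = 160.06 + 351 + 37.742 = 548.8 kJ/kg
Q = ṁ·Δh = 57.65 kg/min × 548.8 kJ/kg = 31638 kJ/min
|Q| = 527.3 kW = 1898.3 MJ/h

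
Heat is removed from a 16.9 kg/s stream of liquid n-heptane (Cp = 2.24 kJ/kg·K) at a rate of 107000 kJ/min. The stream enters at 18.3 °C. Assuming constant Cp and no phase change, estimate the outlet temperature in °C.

Q = 107000 kJ/min = 1783.3 kJ/s
ΔT = Q/(ṁ·Cp) = 1783.3/(16.9×2.24) = 47.108 K
T_out = 18.3 − 47.108 = -28.808 °C

T_out = -28.8 °C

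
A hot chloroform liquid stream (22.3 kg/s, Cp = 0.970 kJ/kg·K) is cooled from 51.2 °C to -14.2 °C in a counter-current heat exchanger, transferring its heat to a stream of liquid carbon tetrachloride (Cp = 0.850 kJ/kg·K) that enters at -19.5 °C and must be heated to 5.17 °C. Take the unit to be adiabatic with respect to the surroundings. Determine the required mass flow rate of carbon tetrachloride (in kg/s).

ṁ_c = 67.5 kg/s

Heat released by hot stream: Q = 22.3 × 0.970 × (51.2 − -14.2) = 1414.7 kJ/s
Energy balance on cold side (adiabatic exchanger): Q = ṁ_c·Cp_c·(T_c,out − T_c,in)
ṁ_c = 1414.7 / [0.850 × (5.17 − -19.5)] = 67.463 kg/s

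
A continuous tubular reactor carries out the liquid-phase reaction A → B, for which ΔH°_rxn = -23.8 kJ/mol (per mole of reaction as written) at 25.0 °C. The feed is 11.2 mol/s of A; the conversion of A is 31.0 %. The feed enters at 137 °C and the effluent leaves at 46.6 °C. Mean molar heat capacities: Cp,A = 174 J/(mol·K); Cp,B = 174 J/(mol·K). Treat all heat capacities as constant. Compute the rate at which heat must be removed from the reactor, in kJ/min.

Q_out = 15500 kJ/min

Extent of reaction ξ = 0.310 × 11.2 = 3.472 mol/s
Reaction term: ξ·ΔH°_rxn = 3.472 × -23.8 = -82.634 kJ/s
Sensible, feed 137→25 °C: -218.27 kJ/s
Outlet flows (mol/s): A 7.728, B 3.472
Sensible, products 25→46.6 °C: 42.094 kJ/s
Q = ΔH = -258.81 kJ/s = -258.81 kW
Heat removed = 15528 kJ/min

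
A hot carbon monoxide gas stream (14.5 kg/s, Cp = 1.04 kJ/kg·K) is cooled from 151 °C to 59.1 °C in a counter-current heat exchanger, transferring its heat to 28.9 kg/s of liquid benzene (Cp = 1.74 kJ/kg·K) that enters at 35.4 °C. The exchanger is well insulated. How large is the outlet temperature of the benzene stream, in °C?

Heat released by hot stream: Q = 14.5 × 1.04 × (151 − 59.1) = 1385.9 kJ/s
Energy balance on cold side (adiabatic exchanger): Q = ṁ_c·Cp_c·(T_c,out − T_c,in)
T_c,out = 35.4 + 1385.9/(28.9 × 1.74) = 62.959 °C

T_c,out = 63.0 °C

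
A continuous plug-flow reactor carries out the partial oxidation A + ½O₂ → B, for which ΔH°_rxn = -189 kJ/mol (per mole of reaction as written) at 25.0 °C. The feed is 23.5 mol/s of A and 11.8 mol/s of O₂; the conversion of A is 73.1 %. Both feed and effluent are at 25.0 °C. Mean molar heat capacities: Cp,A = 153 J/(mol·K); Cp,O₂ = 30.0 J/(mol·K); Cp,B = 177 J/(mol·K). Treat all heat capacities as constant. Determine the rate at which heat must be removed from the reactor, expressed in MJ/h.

Q_out = 11700 MJ/h

Extent of reaction ξ = 0.731 × 23.5 = 17.178 mol/s
Reaction term: ξ·ΔH°_rxn = 17.178 × -189 = -3246.7 kJ/s
Q = ΔH = -3246.7 kJ/s = -3246.7 kW
Heat removed = 11688 MJ/h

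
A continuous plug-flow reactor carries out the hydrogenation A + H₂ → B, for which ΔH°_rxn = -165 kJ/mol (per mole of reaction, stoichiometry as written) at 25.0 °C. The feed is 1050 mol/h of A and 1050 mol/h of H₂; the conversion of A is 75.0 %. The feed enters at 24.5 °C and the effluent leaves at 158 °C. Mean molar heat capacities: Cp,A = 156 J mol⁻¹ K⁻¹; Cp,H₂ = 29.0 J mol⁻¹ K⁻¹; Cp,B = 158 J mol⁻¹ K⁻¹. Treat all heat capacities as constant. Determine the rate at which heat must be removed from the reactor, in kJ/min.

Extent of reaction ξ = 0.750 × 1050 = 787.5 mol/h
Reaction term: ξ·ΔH°_rxn = 787.5 × -165 = -129940 kJ/h
Sensible, feed 24.5→25 °C: 97.125 kJ/h
Outlet flows (mol/h): A 262.5, H₂ 262.5, B 787.5
Sensible, products 25→158 °C: 23007 kJ/h
Q = ΔH = -106830 kJ/h = -29.676 kW
Heat removed = 1780.6 kJ/min

Q_out = 1780 kJ/min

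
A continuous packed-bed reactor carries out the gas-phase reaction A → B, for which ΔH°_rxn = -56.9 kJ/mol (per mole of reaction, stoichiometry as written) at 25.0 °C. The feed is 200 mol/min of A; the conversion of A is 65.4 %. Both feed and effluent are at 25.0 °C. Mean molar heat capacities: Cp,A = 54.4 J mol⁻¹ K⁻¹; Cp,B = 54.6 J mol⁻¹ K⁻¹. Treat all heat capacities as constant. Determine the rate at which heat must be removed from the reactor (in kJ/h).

Q_out = 447000 kJ/h

Extent of reaction ξ = 0.654 × 200 = 130.8 mol/min
Reaction term: ξ·ΔH°_rxn = 130.8 × -56.9 = -7442.5 kJ/min
Q = ΔH = -7442.5 kJ/min = -124.04 kW
Heat removed = 446550 kJ/h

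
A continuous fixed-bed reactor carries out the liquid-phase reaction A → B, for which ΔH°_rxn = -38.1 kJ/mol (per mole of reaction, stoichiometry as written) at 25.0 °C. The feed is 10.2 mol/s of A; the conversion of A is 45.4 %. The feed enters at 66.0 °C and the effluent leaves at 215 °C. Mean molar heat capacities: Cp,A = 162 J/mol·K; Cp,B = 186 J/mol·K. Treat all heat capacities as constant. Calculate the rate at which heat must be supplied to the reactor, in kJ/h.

Extent of reaction ξ = 0.454 × 10.2 = 4.6308 mol/s
Reaction term: ξ·ΔH°_rxn = 4.6308 × -38.1 = -176.43 kJ/s
Sensible, feed 66.0→25 °C: -67.748 kJ/s
Outlet flows (mol/s): A 5.5692, B 4.6308
Sensible, products 25→215 °C: 335.07 kJ/s
Q = ΔH = 90.891 kJ/s = 90.891 kW
Heat supplied = 327210 kJ/h

Q_in = 327000 kJ/h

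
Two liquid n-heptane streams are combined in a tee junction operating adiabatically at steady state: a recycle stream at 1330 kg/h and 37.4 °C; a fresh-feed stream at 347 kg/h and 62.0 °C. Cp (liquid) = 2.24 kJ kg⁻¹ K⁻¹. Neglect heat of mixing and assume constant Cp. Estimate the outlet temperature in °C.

T_out = 42.5 °C

No heat crosses the boundary, so H_out = H_in.
Σ ṁᵢCp,ᵢTᵢ = 1330×2.24×37.4 + 347×2.24×62.0 = 159610
Σ ṁᵢCp,ᵢ = 1330×2.24 + 347×2.24 = 3756.5
T_out = 159610 / 3756.5 = 42.49 °C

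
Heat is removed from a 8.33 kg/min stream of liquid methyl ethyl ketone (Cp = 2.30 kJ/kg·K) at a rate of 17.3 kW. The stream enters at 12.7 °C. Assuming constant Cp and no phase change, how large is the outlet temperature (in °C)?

Q = 17.3 kW = 1038 kJ/min
ΔT = Q/(ṁ·Cp) = 1038/(8.33×2.30) = 54.178 K
T_out = 12.7 − 54.178 = -41.478 °C

T_out = -41.5 °C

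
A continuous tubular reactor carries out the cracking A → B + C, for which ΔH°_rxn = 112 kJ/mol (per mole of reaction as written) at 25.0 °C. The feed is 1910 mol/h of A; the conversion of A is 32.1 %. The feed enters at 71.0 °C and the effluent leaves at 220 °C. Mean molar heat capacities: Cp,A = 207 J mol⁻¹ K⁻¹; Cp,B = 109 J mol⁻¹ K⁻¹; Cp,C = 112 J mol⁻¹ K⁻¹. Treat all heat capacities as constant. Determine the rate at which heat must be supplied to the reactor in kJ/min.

Extent of reaction ξ = 0.321 × 1910 = 613.11 mol/h
Reaction term: ξ·ΔH°_rxn = 613.11 × 112 = 68668 kJ/h
Sensible, feed 71.0→25 °C: -18187 kJ/h
Outlet flows (mol/h): A 1296.9, B 613.11, C 613.11
Sensible, products 25→220 °C: 78771 kJ/h
Q = ΔH = 129250 kJ/h = 35.903 kW
Heat supplied = 2154.2 kJ/min

Q_in = 2150 kJ/min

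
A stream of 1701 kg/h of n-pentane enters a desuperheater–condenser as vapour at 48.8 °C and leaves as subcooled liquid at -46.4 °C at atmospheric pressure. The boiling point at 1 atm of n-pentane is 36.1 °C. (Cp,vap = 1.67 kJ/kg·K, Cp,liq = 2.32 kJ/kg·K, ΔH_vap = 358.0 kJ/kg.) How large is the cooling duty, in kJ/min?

vapour 48.8→36.1 °C: -21.209 kJ/kg
condensation at 36.1 °C: -358 kJ/kg
liquid 36.1→-46.4 °C: -191.4 kJ/kg
Δh = -21.209 + -358 + -191.4 = -570.61 kJ/kg
Q = ṁ·Δh = 1701 kg/h × -570.61 kJ/kg = -970610 kJ/h
|Q| = 269.61 kW = 16177 kJ/min

Q_c = 16200 kJ/min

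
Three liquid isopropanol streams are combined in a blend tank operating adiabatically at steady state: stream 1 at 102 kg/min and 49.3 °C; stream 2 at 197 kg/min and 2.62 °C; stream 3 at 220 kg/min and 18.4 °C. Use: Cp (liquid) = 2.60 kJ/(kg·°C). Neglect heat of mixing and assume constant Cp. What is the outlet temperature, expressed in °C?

T_out = 18.5 °C

Energy balance with Q = 0: Σ ṁᵢCp,ᵢ(T_out − Tᵢ) = 0
T_out = Σ ṁᵢCp,ᵢTᵢ / Σ ṁᵢCp,ᵢ
      = 24941 / 1349.4 = 18.483 °C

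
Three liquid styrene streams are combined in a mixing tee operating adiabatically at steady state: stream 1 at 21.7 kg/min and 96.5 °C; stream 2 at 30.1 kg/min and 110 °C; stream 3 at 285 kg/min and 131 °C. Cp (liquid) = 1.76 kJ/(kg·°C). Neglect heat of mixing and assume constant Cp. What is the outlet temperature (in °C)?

T_out = 127 °C

Adiabatic, steady state ⇒ Σ ṁᵢCp,ᵢ(T_out − Tᵢ) = 0
T_out = Σ ṁᵢCp,ᵢTᵢ / Σ ṁᵢCp,ᵢ
      = 75222 / 592.77 = 126.9 °C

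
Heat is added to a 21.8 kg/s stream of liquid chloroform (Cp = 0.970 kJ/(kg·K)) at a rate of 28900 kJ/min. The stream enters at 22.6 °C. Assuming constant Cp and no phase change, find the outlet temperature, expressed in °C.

Q = 28900 kJ/min = 481.67 kJ/s
ΔT = Q/(ṁ·Cp) = 481.67/(21.8×0.970) = 22.778 K
T_out = 22.6 + 22.778 = 45.378 °C

T_out = 45.4 °C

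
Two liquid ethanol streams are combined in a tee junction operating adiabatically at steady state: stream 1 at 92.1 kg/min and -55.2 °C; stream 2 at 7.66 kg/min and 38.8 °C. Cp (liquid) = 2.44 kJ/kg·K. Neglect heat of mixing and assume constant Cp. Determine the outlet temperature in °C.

T_out = -48.0 °C

Energy balance with Q = 0: Σ ṁᵢCp,ᵢ(T_out − Tᵢ) = 0
T_out = Σ ṁᵢCp,ᵢTᵢ / Σ ṁᵢCp,ᵢ
      = -11680 / 243.41 = -47.982 °C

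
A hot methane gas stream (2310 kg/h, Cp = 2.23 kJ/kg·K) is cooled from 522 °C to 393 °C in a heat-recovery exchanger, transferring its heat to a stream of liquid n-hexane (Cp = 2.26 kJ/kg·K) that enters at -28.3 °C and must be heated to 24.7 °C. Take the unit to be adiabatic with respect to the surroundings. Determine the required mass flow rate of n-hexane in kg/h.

Heat released by hot stream: Q = 2310 × 2.23 × (522 − 393) = 664520 kJ/h
Energy balance on cold side (adiabatic exchanger): Q = ṁ_c·Cp_c·(T_c,out − T_c,in)
ṁ_c = 664520 / [2.26 × (24.7 − -28.3)] = 5547.8 kg/h

ṁ_c = 5550 kg/h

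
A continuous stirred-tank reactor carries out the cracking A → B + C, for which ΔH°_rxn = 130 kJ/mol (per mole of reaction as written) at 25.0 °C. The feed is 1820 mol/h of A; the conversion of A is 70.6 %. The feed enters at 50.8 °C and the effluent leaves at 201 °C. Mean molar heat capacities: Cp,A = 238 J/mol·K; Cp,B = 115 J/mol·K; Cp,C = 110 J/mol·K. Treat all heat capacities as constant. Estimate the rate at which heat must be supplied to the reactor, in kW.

Q_in = 63.7 kW

Extent of reaction ξ = 0.706 × 1820 = 1284.9 mol/h
Reaction term: ξ·ΔH°_rxn = 1284.9 × 130 = 167040 kJ/h
Sensible, feed 50.8→25 °C: -11176 kJ/h
Outlet flows (mol/h): A 535.08, B 1284.9, C 1284.9
Sensible, products 25→201 °C: 73296 kJ/h
Q = ΔH = 229160 kJ/h = 63.656 kW
Heat supplied = 63.656 kW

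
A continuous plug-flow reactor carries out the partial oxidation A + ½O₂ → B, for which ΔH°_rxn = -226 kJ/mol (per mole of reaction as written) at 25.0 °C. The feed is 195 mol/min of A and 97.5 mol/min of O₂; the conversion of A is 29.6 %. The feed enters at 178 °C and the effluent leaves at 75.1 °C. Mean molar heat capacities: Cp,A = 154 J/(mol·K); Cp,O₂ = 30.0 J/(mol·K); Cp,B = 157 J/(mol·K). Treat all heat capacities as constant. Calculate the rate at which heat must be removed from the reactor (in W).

Q_out = 275000 W

Extent of reaction ξ = 0.296 × 195 = 57.72 mol/min
Reaction term: ξ·ΔH°_rxn = 57.72 × -226 = -13045 kJ/min
Sensible, feed 178→25 °C: -5042.1 kJ/min
Outlet flows (mol/min): A 137.28, O₂ 68.64, B 57.72
Sensible, products 25→75.1 °C: 1616.3 kJ/min
Q = ΔH = -16470 kJ/min = -274.51 kW
Heat removed = 274510 W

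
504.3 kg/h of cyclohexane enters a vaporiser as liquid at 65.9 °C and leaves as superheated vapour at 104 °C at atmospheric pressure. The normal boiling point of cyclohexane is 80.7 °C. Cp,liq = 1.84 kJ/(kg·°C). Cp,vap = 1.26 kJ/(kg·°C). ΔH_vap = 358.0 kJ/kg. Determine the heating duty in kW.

liquid 65.9→80.7 °C: 27.232 kJ/kg
vaporisation at 80.7 °C: 358 kJ/kg
vapour 80.7→104 °C: 29.358 kJ/kg
Δh = 27.232 + 358 + 29.358 = 414.59 kJ/kg
Q = ṁ·Δh = 504.3 kg/h × 414.59 kJ/kg = 209080 kJ/h
|Q| = 58.077 kW

Q = 58.1 kW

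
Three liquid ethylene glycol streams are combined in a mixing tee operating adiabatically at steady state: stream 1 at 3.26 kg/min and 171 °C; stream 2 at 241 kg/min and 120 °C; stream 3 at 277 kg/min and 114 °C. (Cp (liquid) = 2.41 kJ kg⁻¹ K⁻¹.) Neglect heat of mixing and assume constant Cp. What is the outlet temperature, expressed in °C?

T_out = 117 °C

No heat crosses the boundary, so H_out = H_in.
T_out = Σ ṁᵢCp,ᵢTᵢ / Σ ṁᵢCp,ᵢ
      = 147140 / 1256.2 = 117.13 °C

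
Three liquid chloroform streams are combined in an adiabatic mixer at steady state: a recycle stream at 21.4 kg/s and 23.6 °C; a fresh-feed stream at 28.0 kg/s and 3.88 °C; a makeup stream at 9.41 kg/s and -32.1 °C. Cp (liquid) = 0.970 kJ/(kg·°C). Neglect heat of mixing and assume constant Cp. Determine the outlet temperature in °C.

Energy balance with Q = 0: Σ ṁᵢCp,ᵢ(T_out − Tᵢ) = 0
T_out = Σ ṁᵢCp,ᵢTᵢ / Σ ṁᵢCp,ᵢ
      = 302.27 / 57.046 = 5.2987 °C

T_out = 5.30 °C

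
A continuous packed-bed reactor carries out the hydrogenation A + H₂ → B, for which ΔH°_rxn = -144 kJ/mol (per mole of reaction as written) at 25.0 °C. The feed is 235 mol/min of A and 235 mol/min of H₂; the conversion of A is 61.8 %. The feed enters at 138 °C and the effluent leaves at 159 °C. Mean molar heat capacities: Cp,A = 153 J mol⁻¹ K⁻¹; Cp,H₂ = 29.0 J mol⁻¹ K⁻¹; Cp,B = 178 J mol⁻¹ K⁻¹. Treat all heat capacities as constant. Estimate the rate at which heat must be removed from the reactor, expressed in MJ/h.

Q_out = 1210 MJ/h

Extent of reaction ξ = 0.618 × 235 = 145.23 mol/min
Reaction term: ξ·ΔH°_rxn = 145.23 × -144 = -20913 kJ/min
Sensible, feed 138→25 °C: -4833 kJ/min
Outlet flows (mol/min): A 89.77, H₂ 89.77, B 145.23
Sensible, products 25→159 °C: 5653.3 kJ/min
Q = ΔH = -20093 kJ/min = -334.88 kW
Heat removed = 1205.6 MJ/h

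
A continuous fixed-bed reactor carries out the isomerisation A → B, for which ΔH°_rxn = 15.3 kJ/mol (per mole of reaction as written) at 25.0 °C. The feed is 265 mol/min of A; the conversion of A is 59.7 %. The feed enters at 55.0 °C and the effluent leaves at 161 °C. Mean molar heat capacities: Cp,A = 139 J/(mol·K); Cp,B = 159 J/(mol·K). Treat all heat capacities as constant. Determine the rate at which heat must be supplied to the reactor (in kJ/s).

Q_in = 113 kJ/s

Extent of reaction ξ = 0.597 × 265 = 158.2 mol/min
Reaction term: ξ·ΔH°_rxn = 158.2 × 15.3 = 2420.5 kJ/min
Sensible, feed 55.0→25 °C: -1105 kJ/min
Outlet flows (mol/min): A 106.8, B 158.2
Sensible, products 25→161 °C: 5439.9 kJ/min
Q = ΔH = 6755.4 kJ/min = 112.59 kW
Heat supplied = 112.59 kJ/s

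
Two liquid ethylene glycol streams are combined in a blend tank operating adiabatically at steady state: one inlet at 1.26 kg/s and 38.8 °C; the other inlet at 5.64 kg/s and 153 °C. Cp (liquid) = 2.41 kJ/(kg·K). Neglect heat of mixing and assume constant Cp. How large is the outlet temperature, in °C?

Energy balance with Q = 0: Σ ṁᵢCp,ᵢ(T_out − Tᵢ) = 0
T_out = Σ ṁᵢCp,ᵢTᵢ / Σ ṁᵢCp,ᵢ
      = 2197.5 / 16.629 = 132.15 °C

T_out = 132 °C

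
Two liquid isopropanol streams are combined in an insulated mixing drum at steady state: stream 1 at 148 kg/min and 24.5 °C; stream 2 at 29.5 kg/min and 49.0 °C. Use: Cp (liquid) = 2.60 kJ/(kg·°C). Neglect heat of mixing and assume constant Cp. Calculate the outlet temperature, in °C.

T_out = 28.6 °C

Energy balance with Q = 0: Σ ṁᵢCp,ᵢ(T_out − Tᵢ) = 0
T_out = Σ ṁᵢCp,ᵢTᵢ / Σ ṁᵢCp,ᵢ
      = 13186 / 461.5 = 28.572 °C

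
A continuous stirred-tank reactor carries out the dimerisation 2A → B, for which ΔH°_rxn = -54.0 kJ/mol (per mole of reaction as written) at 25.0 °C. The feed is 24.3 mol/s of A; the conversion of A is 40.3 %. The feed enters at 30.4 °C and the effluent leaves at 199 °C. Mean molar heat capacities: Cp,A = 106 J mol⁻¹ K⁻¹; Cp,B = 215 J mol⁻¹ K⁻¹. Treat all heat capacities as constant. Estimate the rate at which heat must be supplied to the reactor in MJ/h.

Extent of reaction ξ = 0.403 × 24.3 / 2 = 4.8965 mol/s
Reaction term: ξ·ΔH°_rxn = 4.8965 × -54.0 = -264.41 kJ/s
Sensible, feed 30.4→25 °C: -13.909 kJ/s
Outlet flows (mol/s): A 14.507, B 4.8965
Sensible, products 25→199 °C: 450.75 kJ/s
Q = ΔH = 172.43 kJ/s = 172.43 kW
Heat supplied = 620.74 MJ/h

Q_in = 621 MJ/h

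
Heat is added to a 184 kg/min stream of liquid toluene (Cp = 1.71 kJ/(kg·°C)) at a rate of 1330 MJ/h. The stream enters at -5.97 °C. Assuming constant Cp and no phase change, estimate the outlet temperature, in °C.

T_out = 64.5 °C

Q = 1330 MJ/h = 22167 kJ/min
ΔT = Q/(ṁ·Cp) = 22167/(184×1.71) = 70.451 K
T_out = -5.97 + 70.451 = 64.481 °C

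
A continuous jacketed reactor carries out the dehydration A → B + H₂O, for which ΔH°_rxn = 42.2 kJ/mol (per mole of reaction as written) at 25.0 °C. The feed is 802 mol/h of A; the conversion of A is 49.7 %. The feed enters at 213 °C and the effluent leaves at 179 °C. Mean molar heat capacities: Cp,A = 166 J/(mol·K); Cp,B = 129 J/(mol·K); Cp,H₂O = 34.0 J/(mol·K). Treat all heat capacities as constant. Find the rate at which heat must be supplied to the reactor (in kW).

Extent of reaction ξ = 0.497 × 802 = 398.59 mol/h
Reaction term: ξ·ΔH°_rxn = 398.59 × 42.2 = 16821 kJ/h
Sensible, feed 213→25 °C: -25029 kJ/h
Outlet flows (mol/h): A 403.41, B 398.59, H₂O 398.59
Sensible, products 25→179 °C: 20318 kJ/h
Q = ΔH = 12110 kJ/h = 3.3639 kW
Heat supplied = 3.3639 kW

Q_in = 3.36 kW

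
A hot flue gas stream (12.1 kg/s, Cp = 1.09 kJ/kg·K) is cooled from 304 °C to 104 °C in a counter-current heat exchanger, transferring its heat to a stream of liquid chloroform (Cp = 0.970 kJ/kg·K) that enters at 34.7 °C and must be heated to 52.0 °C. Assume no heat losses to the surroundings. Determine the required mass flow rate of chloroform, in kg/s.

Heat released by hot stream: Q = 12.1 × 1.09 × (304 − 104) = 2637.8 kJ/s
Energy balance on cold side (adiabatic exchanger): Q = ṁ_c·Cp_c·(T_c,out − T_c,in)
ṁ_c = 2637.8 / [0.970 × (52.0 − 34.7)] = 157.19 kg/s

ṁ_c = 157 kg/s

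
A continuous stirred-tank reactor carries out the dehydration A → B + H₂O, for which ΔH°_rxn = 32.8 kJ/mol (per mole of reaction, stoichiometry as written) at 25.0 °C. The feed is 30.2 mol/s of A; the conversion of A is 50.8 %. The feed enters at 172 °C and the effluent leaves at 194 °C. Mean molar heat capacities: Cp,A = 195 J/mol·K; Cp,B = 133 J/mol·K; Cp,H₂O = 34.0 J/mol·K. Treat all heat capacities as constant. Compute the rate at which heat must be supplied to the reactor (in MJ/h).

Extent of reaction ξ = 0.508 × 30.2 = 15.342 mol/s
Reaction term: ξ·ΔH°_rxn = 15.342 × 32.8 = 503.2 kJ/s
Sensible, feed 172→25 °C: -865.68 kJ/s
Outlet flows (mol/s): A 14.858, B 15.342, H₂O 15.342
Sensible, products 25→194 °C: 922.64 kJ/s
Q = ΔH = 560.17 kJ/s = 560.17 kW
Heat supplied = 2016.6 MJ/h

Q_in = 2020 MJ/h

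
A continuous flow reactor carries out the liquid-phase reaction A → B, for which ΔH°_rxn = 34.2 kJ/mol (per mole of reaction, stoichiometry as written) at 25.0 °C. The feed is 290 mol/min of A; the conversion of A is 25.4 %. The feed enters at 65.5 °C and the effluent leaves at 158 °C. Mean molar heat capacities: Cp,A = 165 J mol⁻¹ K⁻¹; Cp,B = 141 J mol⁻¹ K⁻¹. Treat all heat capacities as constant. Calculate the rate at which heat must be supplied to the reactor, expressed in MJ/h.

Extent of reaction ξ = 0.254 × 290 = 73.66 mol/min
Reaction term: ξ·ΔH°_rxn = 73.66 × 34.2 = 2519.2 kJ/min
Sensible, feed 65.5→25 °C: -1937.9 kJ/min
Outlet flows (mol/min): A 216.34, B 73.66
Sensible, products 25→158 °C: 6128.9 kJ/min
Q = ΔH = 6710.2 kJ/min = 111.84 kW
Heat supplied = 402.61 MJ/h

Q_in = 403 MJ/h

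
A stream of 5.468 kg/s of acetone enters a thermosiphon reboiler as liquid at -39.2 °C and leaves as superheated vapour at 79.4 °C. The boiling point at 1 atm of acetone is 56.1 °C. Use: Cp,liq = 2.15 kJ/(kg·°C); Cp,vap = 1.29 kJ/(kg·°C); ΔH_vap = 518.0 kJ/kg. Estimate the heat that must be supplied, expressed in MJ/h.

Q = 14800 MJ/h

liquid -39.2→56.1 °C: 204.9 kJ/kg
vaporisation at 56.1 °C: 518 kJ/kg
vapour 56.1→79.4 °C: 30.057 kJ/kg
Δh = 204.9 + 518 + 30.057 = 752.95 kJ/kg
Q = ṁ·Δh = 5.468 kg/s × 752.95 kJ/kg = 4117.1 kJ/s
|Q| = 4117.1 kW = 14822 MJ/h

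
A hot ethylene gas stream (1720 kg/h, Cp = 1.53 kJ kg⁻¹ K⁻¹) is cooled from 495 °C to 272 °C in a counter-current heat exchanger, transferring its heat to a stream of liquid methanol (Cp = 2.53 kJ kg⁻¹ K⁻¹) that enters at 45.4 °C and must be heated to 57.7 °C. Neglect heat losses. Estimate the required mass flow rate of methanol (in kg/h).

ṁ_c = 18900 kg/h

Heat released by hot stream: Q = 1720 × 1.53 × (495 − 272) = 586850 kJ/h
Energy balance on cold side (adiabatic exchanger): Q = ṁ_c·Cp_c·(T_c,out − T_c,in)
ṁ_c = 586850 / [2.53 × (57.7 − 45.4)] = 18858 kg/h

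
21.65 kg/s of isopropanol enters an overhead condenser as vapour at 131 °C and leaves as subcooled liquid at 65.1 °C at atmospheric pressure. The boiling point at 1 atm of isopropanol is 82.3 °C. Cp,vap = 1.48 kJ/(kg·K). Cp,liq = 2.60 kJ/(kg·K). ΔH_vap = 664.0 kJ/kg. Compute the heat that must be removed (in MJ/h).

Q_c = 60900 MJ/h

vapour 131→82.3 °C: -72.076 kJ/kg
condensation at 82.3 °C: -664 kJ/kg
liquid 82.3→65.1 °C: -44.72 kJ/kg
Δh = -72.076 + -664 + -44.72 = -780.8 kJ/kg
Q = ṁ·Δh = 21.65 kg/s × -780.8 kJ/kg = -16904 kJ/s
|Q| = 16904 kW = 60855 MJ/h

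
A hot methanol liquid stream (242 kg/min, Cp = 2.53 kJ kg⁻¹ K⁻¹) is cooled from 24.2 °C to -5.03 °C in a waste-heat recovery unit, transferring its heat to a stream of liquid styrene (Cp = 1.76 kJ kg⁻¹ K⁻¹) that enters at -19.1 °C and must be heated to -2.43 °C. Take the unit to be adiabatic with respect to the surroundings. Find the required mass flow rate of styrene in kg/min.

Heat released by hot stream: Q = 242 × 2.53 × (24.2 − -5.03) = 17896 kJ/min
Energy balance on cold side (adiabatic exchanger): Q = ṁ_c·Cp_c·(T_c,out − T_c,in)
ṁ_c = 17896 / [1.76 × (-2.43 − -19.1)] = 609.98 kg/min

ṁ_c = 610 kg/min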